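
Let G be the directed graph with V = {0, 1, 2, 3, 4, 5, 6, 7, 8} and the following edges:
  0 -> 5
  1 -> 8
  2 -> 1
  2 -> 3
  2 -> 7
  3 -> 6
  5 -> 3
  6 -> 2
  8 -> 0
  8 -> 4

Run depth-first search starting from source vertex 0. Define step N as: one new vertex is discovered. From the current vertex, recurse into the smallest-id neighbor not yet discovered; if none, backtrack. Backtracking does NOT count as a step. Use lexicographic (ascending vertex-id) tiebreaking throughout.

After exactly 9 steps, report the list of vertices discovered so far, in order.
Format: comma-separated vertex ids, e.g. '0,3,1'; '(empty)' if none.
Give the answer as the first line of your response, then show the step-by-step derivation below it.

0,5,3,6,2,1,8,4,7

step 1: discover 0; path=0; order=0
step 2: discover 5; path=0>5; order=0,5
step 3: discover 3; path=0>5>3; order=0,5,3
step 4: discover 6; path=0>5>3>6; order=0,5,3,6
step 5: discover 2; path=0>5>3>6>2; order=0,5,3,6,2
step 6: discover 1; path=0>5>3>6>2>1; order=0,5,3,6,2,1
step 7: discover 8; path=0>5>3>6>2>1>8; order=0,5,3,6,2,1,8
step 8: discover 4; path=0>5>3>6>2>1>8>4; order=0,5,3,6,2,1,8,4
step 9: discover 7; path=0>5>3>6>2>7; order=0,5,3,6,2,1,8,4,7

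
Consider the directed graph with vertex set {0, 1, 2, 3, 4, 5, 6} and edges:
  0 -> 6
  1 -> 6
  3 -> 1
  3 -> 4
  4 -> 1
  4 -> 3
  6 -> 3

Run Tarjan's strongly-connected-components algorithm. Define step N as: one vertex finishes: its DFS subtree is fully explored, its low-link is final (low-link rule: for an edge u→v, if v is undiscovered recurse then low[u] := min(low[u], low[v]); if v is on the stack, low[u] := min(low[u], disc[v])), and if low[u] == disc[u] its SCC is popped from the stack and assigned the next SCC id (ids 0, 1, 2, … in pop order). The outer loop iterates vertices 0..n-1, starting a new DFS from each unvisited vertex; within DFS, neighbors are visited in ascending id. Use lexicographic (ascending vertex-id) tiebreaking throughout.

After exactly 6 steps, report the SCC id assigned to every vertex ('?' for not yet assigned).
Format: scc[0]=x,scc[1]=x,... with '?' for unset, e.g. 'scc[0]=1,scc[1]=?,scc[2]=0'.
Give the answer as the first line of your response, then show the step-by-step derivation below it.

scc[0]=1,scc[1]=0,scc[2]=2,scc[3]=0,scc[4]=0,scc[5]=?,scc[6]=0

step 1: low=(low[0]=0,low[1]=1,low[2]=?,low[3]=2,low[4]=?,low[5]=?,low[6]=1); scc=(scc[0]=?,scc[1]=?,scc[2]=?,scc[3]=?,scc[4]=?,scc[5]=?,scc[6]=?)
step 2: low=(low[0]=0,low[1]=1,low[2]=?,low[3]=1,low[4]=2,low[5]=?,low[6]=1); scc=(scc[0]=?,scc[1]=?,scc[2]=?,scc[3]=?,scc[4]=?,scc[5]=?,scc[6]=?)
step 3: low=(low[0]=0,low[1]=1,low[2]=?,low[3]=1,low[4]=2,low[5]=?,low[6]=1); scc=(scc[0]=?,scc[1]=?,scc[2]=?,scc[3]=?,scc[4]=?,scc[5]=?,scc[6]=?)
step 4: low=(low[0]=0,low[1]=1,low[2]=?,low[3]=1,low[4]=2,low[5]=?,low[6]=1); scc=(scc[0]=?,scc[1]=0,scc[2]=?,scc[3]=0,scc[4]=0,scc[5]=?,scc[6]=0)
step 5: low=(low[0]=0,low[1]=1,low[2]=?,low[3]=1,low[4]=2,low[5]=?,low[6]=1); scc=(scc[0]=1,scc[1]=0,scc[2]=?,scc[3]=0,scc[4]=0,scc[5]=?,scc[6]=0)
step 6: low=(low[0]=0,low[1]=1,low[2]=5,low[3]=1,low[4]=2,low[5]=?,low[6]=1); scc=(scc[0]=1,scc[1]=0,scc[2]=2,scc[3]=0,scc[4]=0,scc[5]=?,scc[6]=0)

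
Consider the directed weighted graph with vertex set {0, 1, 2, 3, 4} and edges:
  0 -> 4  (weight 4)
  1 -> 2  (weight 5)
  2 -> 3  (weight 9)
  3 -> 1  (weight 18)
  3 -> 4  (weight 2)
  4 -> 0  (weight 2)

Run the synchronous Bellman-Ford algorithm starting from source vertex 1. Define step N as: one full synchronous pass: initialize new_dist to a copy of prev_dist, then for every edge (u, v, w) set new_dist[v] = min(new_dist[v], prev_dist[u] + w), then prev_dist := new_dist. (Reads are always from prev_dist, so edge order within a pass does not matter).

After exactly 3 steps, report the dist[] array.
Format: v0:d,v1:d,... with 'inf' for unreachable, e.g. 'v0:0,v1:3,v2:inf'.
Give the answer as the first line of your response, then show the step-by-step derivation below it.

v0:inf,v1:0,v2:5,v3:14,v4:16

step 1: dist = v0:inf,v1:0,v2:5,v3:inf,v4:inf
step 2: dist = v0:inf,v1:0,v2:5,v3:14,v4:inf
step 3: dist = v0:inf,v1:0,v2:5,v3:14,v4:16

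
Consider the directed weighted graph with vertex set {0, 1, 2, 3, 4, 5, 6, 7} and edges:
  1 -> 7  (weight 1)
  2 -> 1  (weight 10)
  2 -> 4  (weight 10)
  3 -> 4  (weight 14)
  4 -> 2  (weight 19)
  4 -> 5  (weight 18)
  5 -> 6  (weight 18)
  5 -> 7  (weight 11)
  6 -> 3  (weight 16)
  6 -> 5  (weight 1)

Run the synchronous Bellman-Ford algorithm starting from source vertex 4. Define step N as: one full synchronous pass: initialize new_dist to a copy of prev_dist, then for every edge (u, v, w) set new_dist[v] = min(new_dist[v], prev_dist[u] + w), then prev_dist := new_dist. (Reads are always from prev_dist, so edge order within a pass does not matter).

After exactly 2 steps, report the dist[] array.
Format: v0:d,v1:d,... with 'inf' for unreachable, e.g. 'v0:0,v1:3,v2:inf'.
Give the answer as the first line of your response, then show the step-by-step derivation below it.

v0:inf,v1:29,v2:19,v3:inf,v4:0,v5:18,v6:36,v7:29

step 1: dist = v0:inf,v1:inf,v2:19,v3:inf,v4:0,v5:18,v6:inf,v7:inf
step 2: dist = v0:inf,v1:29,v2:19,v3:inf,v4:0,v5:18,v6:36,v7:29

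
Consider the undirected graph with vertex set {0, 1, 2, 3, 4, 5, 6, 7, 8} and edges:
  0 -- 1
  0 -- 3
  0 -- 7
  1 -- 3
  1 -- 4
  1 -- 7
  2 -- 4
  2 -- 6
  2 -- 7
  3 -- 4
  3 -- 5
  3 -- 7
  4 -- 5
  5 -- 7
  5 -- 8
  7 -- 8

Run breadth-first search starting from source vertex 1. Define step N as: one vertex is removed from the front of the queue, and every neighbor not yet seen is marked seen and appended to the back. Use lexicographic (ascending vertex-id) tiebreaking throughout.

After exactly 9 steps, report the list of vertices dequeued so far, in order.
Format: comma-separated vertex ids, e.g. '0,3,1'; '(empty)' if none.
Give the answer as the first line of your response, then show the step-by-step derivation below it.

1,0,3,4,7,5,2,8,6

step 1: dequeue 1; queue=[0,3,4,7]; order=1
step 2: dequeue 0; queue=[3,4,7]; order=1,0
step 3: dequeue 3; queue=[4,7,5]; order=1,0,3
step 4: dequeue 4; queue=[7,5,2]; order=1,0,3,4
step 5: dequeue 7; queue=[5,2,8]; order=1,0,3,4,7
step 6: dequeue 5; queue=[2,8]; order=1,0,3,4,7,5
step 7: dequeue 2; queue=[8,6]; order=1,0,3,4,7,5,2
step 8: dequeue 8; queue=[6]; order=1,0,3,4,7,5,2,8
step 9: dequeue 6; queue=[(empty)]; order=1,0,3,4,7,5,2,8,6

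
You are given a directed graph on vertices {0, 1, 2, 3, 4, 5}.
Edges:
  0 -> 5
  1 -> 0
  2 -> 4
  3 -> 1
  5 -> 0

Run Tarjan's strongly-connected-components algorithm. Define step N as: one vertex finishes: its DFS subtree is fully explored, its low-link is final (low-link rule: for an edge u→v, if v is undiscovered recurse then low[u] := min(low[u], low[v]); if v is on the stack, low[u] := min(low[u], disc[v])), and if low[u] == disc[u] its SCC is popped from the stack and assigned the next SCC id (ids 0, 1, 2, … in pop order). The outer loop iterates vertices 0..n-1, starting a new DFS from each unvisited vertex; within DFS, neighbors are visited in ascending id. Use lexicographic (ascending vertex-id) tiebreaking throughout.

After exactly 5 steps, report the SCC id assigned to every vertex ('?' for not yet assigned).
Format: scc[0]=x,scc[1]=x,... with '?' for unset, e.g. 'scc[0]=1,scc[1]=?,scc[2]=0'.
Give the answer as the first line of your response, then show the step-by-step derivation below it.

scc[0]=0,scc[1]=1,scc[2]=3,scc[3]=?,scc[4]=2,scc[5]=0

step 1: low=(low[0]=0,low[1]=?,low[2]=?,low[3]=?,low[4]=?,low[5]=0); scc=(scc[0]=?,scc[1]=?,scc[2]=?,scc[3]=?,scc[4]=?,scc[5]=?)
step 2: low=(low[0]=0,low[1]=?,low[2]=?,low[3]=?,low[4]=?,low[5]=0); scc=(scc[0]=0,scc[1]=?,scc[2]=?,scc[3]=?,scc[4]=?,scc[5]=0)
step 3: low=(low[0]=0,low[1]=2,low[2]=?,low[3]=?,low[4]=?,low[5]=0); scc=(scc[0]=0,scc[1]=1,scc[2]=?,scc[3]=?,scc[4]=?,scc[5]=0)
step 4: low=(low[0]=0,low[1]=2,low[2]=3,low[3]=?,low[4]=4,low[5]=0); scc=(scc[0]=0,scc[1]=1,scc[2]=?,scc[3]=?,scc[4]=2,scc[5]=0)
step 5: low=(low[0]=0,low[1]=2,low[2]=3,low[3]=?,low[4]=4,low[5]=0); scc=(scc[0]=0,scc[1]=1,scc[2]=3,scc[3]=?,scc[4]=2,scc[5]=0)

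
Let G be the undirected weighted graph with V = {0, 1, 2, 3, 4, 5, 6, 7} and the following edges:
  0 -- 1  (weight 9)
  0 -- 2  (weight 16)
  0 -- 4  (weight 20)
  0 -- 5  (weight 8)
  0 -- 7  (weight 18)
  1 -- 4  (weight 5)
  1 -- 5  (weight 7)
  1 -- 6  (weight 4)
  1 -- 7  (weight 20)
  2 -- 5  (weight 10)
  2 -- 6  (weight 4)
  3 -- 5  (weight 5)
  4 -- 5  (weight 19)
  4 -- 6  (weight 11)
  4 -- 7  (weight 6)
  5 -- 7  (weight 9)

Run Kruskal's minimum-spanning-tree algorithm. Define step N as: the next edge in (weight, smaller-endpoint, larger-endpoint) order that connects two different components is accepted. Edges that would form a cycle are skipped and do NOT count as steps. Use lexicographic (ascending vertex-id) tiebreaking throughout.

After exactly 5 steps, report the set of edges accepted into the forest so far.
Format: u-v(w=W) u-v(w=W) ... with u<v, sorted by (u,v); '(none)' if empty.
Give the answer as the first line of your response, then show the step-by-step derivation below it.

1-4(w=5) 1-6(w=4) 2-6(w=4) 3-5(w=5) 4-7(w=6)

step 1: add edge 1-6 (w=4); MST = {1-6(w=4)}
step 2: add edge 2-6 (w=4); MST = {1-6(w=4) 2-6(w=4)}
step 3: add edge 1-4 (w=5); MST = {1-4(w=5) 1-6(w=4) 2-6(w=4)}
step 4: add edge 3-5 (w=5); MST = {1-4(w=5) 1-6(w=4) 2-6(w=4) 3-5(w=5)}
step 5: add edge 4-7 (w=6); MST = {1-4(w=5) 1-6(w=4) 2-6(w=4) 3-5(w=5) 4-7(w=6)}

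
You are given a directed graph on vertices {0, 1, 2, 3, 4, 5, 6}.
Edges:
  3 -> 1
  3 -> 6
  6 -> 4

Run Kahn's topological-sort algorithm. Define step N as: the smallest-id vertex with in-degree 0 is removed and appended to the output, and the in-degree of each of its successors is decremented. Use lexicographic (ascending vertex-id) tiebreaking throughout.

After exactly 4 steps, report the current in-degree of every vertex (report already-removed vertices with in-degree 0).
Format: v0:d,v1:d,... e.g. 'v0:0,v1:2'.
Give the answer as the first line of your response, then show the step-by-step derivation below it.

v0:0,v1:0,v2:0,v3:0,v4:1,v5:0,v6:0

step 1: output 0; order=[0]; indeg=(0,1,0,0,1,0,1)
step 2: output 2; order=[0,2]; indeg=(0,1,0,0,1,0,1)
step 3: output 3; order=[0,2,3]; indeg=(0,0,0,0,1,0,0)
step 4: output 1; order=[0,2,3,1]; indeg=(0,0,0,0,1,0,0)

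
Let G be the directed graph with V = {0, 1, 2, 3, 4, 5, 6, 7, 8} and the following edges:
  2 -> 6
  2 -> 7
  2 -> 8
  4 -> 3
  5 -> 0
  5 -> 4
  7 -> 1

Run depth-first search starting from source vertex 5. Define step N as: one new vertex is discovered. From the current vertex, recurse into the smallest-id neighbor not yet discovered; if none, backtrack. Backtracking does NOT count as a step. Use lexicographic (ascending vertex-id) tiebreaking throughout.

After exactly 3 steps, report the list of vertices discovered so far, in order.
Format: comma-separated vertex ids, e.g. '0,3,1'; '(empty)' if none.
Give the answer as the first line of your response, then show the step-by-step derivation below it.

5,0,4

step 1: discover 5; path=5; order=5
step 2: discover 0; path=5>0; order=5,0
step 3: discover 4; path=5>4; order=5,0,4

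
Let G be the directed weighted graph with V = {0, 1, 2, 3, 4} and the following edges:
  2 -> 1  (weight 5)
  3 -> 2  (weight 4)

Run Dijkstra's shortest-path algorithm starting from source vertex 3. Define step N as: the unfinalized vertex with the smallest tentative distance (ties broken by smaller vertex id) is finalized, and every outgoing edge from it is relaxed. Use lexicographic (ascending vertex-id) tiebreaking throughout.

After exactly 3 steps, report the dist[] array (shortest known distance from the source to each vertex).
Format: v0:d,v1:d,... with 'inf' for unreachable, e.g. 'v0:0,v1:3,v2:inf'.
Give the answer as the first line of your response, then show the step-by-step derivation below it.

v0:inf,v1:9,v2:4,v3:0,v4:inf

step 1: dist = v0:inf,v1:inf,v2:4,v3:0,v4:inf
step 2: dist = v0:inf,v1:9,v2:4,v3:0,v4:inf
step 3: dist = v0:inf,v1:9,v2:4,v3:0,v4:inf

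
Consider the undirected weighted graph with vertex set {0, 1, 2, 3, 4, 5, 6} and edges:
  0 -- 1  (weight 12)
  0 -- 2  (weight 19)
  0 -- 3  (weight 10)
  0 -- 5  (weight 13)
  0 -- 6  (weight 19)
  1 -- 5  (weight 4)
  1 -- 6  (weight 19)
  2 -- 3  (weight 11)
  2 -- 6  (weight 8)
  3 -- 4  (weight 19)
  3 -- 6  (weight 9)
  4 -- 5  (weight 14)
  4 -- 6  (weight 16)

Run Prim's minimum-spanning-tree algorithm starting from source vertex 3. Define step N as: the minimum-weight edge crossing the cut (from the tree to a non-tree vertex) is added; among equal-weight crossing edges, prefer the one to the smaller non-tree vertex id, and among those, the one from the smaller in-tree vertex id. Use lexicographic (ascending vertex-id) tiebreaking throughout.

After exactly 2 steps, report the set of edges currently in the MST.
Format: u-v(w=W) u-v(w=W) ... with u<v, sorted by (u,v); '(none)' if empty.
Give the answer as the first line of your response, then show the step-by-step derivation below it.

2-6(w=8) 3-6(w=9)

step 1: add edge 3-6 (w=9); MST = {3-6(w=9)}
step 2: add edge 2-6 (w=8); MST = {2-6(w=8) 3-6(w=9)}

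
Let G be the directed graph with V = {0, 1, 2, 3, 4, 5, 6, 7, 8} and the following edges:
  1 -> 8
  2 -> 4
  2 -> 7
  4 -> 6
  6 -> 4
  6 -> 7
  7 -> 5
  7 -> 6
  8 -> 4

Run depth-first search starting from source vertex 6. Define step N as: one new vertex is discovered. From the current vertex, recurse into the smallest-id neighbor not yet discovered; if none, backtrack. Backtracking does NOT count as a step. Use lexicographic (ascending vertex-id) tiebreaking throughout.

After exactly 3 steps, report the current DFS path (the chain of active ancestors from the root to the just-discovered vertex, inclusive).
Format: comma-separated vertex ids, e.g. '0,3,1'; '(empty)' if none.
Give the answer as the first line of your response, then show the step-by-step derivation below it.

6,7

step 1: discover 6; path=6; order=6
step 2: discover 4; path=6>4; order=6,4
step 3: discover 7; path=6>7; order=6,4,7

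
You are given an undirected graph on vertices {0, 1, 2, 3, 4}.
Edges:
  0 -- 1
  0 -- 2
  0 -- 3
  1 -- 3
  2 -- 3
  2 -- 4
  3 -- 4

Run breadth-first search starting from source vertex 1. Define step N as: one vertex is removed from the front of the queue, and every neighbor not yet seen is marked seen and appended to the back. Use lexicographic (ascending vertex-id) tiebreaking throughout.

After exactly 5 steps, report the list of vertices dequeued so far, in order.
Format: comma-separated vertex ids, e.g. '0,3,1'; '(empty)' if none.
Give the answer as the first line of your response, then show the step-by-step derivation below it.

1,0,3,2,4

step 1: dequeue 1; queue=[0,3]; order=1
step 2: dequeue 0; queue=[3,2]; order=1,0
step 3: dequeue 3; queue=[2,4]; order=1,0,3
step 4: dequeue 2; queue=[4]; order=1,0,3,2
step 5: dequeue 4; queue=[(empty)]; order=1,0,3,2,4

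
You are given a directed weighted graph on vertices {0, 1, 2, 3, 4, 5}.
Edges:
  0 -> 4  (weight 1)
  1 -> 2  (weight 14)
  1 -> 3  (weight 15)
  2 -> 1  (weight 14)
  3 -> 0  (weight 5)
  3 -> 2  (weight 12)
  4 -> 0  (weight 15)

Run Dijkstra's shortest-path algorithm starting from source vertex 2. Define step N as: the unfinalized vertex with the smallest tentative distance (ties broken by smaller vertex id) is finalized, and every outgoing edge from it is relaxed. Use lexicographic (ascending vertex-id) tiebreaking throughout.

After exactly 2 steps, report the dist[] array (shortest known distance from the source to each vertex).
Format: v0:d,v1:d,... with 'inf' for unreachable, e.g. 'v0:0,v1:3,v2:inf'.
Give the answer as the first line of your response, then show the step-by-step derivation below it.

v0:inf,v1:14,v2:0,v3:29,v4:inf,v5:inf

step 1: dist = v0:inf,v1:14,v2:0,v3:inf,v4:inf,v5:inf
step 2: dist = v0:inf,v1:14,v2:0,v3:29,v4:inf,v5:inf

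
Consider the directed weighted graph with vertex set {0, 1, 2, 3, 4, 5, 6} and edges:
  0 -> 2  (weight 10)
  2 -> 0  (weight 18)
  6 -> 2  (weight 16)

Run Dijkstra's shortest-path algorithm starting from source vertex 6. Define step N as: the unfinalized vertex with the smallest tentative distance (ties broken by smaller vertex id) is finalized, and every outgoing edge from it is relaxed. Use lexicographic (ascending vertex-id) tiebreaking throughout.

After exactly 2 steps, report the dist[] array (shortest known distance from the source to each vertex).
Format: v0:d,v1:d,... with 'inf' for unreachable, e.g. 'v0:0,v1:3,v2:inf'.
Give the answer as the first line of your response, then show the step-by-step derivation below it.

v0:34,v1:inf,v2:16,v3:inf,v4:inf,v5:inf,v6:0

step 1: dist = v0:inf,v1:inf,v2:16,v3:inf,v4:inf,v5:inf,v6:0
step 2: dist = v0:34,v1:inf,v2:16,v3:inf,v4:inf,v5:inf,v6:0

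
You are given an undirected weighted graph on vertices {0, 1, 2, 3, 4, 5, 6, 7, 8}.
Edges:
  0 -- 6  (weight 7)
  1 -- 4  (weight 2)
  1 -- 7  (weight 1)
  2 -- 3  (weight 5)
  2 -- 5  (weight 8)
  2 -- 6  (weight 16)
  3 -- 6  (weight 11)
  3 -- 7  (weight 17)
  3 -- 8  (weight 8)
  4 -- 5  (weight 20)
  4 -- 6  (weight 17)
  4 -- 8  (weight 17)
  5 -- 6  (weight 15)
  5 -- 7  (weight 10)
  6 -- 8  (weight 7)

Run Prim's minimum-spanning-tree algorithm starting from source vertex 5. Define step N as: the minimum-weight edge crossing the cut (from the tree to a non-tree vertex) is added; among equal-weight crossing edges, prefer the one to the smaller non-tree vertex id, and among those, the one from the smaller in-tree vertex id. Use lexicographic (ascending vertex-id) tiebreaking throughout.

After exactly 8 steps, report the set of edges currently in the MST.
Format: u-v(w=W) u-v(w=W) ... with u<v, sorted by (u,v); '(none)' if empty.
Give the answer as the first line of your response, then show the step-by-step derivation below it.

0-6(w=7) 1-4(w=2) 1-7(w=1) 2-3(w=5) 2-5(w=8) 3-8(w=8) 5-7(w=10) 6-8(w=7)

step 1: add edge 2-5 (w=8); MST = {2-5(w=8)}
step 2: add edge 2-3 (w=5); MST = {2-3(w=5) 2-5(w=8)}
step 3: add edge 3-8 (w=8); MST = {2-3(w=5) 2-5(w=8) 3-8(w=8)}
step 4: add edge 6-8 (w=7); MST = {2-3(w=5) 2-5(w=8) 3-8(w=8) 6-8(w=7)}
step 5: add edge 0-6 (w=7); MST = {0-6(w=7) 2-3(w=5) 2-5(w=8) 3-8(w=8) 6-8(w=7)}
step 6: add edge 5-7 (w=10); MST = {0-6(w=7) 2-3(w=5) 2-5(w=8) 3-8(w=8) 5-7(w=10) 6-8(w=7)}
step 7: add edge 1-7 (w=1); MST = {0-6(w=7) 1-7(w=1) 2-3(w=5) 2-5(w=8) 3-8(w=8) 5-7(w=10) 6-8(w=7)}
step 8: add edge 1-4 (w=2); MST = {0-6(w=7) 1-4(w=2) 1-7(w=1) 2-3(w=5) 2-5(w=8) 3-8(w=8) 5-7(w=10) 6-8(w=7)}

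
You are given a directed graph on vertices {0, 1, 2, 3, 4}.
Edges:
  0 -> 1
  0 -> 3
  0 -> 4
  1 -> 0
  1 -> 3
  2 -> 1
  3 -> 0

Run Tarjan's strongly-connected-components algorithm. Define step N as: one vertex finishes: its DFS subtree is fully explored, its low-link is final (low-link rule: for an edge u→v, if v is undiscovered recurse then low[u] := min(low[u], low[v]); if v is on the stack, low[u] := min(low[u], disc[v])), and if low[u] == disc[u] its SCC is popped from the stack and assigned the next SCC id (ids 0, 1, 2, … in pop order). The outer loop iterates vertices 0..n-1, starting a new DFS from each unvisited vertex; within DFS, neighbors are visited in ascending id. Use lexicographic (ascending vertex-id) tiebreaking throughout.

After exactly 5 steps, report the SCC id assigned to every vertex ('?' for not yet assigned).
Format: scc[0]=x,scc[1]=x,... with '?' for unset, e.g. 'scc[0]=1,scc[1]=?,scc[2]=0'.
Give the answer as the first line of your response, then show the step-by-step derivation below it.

scc[0]=1,scc[1]=1,scc[2]=2,scc[3]=1,scc[4]=0

step 1: low=(low[0]=0,low[1]=0,low[2]=?,low[3]=0,low[4]=?); scc=(scc[0]=?,scc[1]=?,scc[2]=?,scc[3]=?,scc[4]=?)
step 2: low=(low[0]=0,low[1]=0,low[2]=?,low[3]=0,low[4]=?); scc=(scc[0]=?,scc[1]=?,scc[2]=?,scc[3]=?,scc[4]=?)
step 3: low=(low[0]=0,low[1]=0,low[2]=?,low[3]=0,low[4]=3); scc=(scc[0]=?,scc[1]=?,scc[2]=?,scc[3]=?,scc[4]=0)
step 4: low=(low[0]=0,low[1]=0,low[2]=?,low[3]=0,low[4]=3); scc=(scc[0]=1,scc[1]=1,scc[2]=?,scc[3]=1,scc[4]=0)
step 5: low=(low[0]=0,low[1]=0,low[2]=4,low[3]=0,low[4]=3); scc=(scc[0]=1,scc[1]=1,scc[2]=2,scc[3]=1,scc[4]=0)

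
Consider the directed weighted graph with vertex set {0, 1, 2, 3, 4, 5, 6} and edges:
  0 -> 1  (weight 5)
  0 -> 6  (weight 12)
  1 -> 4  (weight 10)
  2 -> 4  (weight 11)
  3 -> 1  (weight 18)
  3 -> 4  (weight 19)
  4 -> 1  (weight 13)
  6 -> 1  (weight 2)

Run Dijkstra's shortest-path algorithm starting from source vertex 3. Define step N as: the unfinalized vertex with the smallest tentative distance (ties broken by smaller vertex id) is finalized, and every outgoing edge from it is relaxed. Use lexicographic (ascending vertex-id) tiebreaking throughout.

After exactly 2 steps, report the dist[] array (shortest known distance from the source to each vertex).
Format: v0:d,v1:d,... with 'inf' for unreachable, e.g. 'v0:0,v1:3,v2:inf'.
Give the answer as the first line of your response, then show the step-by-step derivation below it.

v0:inf,v1:18,v2:inf,v3:0,v4:19,v5:inf,v6:inf

step 1: dist = v0:inf,v1:18,v2:inf,v3:0,v4:19,v5:inf,v6:inf
step 2: dist = v0:inf,v1:18,v2:inf,v3:0,v4:19,v5:inf,v6:inf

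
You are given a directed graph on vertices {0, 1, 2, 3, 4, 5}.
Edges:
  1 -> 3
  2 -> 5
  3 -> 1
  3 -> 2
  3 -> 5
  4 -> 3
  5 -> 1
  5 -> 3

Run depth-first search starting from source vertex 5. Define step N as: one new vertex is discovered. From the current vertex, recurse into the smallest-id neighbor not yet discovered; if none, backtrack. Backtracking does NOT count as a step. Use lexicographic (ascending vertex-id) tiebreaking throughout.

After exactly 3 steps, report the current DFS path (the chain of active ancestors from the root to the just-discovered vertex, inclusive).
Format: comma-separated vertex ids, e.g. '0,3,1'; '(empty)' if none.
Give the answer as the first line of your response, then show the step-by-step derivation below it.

5,1,3

step 1: discover 5; path=5; order=5
step 2: discover 1; path=5>1; order=5,1
step 3: discover 3; path=5>1>3; order=5,1,3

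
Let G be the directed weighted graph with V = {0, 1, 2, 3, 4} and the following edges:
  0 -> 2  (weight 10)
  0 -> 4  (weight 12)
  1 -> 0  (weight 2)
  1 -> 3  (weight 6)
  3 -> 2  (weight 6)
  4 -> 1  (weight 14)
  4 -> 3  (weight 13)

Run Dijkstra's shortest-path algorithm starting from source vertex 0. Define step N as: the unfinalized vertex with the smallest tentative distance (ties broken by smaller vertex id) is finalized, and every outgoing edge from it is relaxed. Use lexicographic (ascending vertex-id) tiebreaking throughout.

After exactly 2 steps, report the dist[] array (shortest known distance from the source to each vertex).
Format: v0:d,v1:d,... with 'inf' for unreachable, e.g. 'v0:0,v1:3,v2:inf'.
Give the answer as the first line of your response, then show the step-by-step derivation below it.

v0:0,v1:inf,v2:10,v3:inf,v4:12

step 1: dist = v0:0,v1:inf,v2:10,v3:inf,v4:12
step 2: dist = v0:0,v1:inf,v2:10,v3:inf,v4:12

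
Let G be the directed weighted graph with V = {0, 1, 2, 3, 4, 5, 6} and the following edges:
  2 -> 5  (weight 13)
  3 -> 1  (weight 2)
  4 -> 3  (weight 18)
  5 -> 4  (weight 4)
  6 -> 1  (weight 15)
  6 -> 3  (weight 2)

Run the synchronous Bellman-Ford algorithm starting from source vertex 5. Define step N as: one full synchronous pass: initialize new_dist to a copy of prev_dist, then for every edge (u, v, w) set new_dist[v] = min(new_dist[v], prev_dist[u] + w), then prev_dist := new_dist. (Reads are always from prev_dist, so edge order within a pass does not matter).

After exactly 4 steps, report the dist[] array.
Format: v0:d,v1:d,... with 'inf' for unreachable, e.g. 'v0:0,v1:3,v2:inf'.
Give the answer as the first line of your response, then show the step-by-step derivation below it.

v0:inf,v1:24,v2:inf,v3:22,v4:4,v5:0,v6:inf

step 1: dist = v0:inf,v1:inf,v2:inf,v3:inf,v4:4,v5:0,v6:inf
step 2: dist = v0:inf,v1:inf,v2:inf,v3:22,v4:4,v5:0,v6:inf
step 3: dist = v0:inf,v1:24,v2:inf,v3:22,v4:4,v5:0,v6:inf
step 4: dist = v0:inf,v1:24,v2:inf,v3:22,v4:4,v5:0,v6:inf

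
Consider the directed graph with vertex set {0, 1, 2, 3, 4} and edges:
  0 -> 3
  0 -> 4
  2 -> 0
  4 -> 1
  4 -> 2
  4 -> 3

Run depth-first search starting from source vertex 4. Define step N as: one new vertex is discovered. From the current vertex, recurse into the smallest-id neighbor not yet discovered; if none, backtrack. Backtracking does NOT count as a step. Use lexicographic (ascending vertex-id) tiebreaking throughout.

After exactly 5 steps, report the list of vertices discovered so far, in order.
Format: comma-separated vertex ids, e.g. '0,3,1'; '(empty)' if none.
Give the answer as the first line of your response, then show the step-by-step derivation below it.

4,1,2,0,3

step 1: discover 4; path=4; order=4
step 2: discover 1; path=4>1; order=4,1
step 3: discover 2; path=4>2; order=4,1,2
step 4: discover 0; path=4>2>0; order=4,1,2,0
step 5: discover 3; path=4>2>0>3; order=4,1,2,0,3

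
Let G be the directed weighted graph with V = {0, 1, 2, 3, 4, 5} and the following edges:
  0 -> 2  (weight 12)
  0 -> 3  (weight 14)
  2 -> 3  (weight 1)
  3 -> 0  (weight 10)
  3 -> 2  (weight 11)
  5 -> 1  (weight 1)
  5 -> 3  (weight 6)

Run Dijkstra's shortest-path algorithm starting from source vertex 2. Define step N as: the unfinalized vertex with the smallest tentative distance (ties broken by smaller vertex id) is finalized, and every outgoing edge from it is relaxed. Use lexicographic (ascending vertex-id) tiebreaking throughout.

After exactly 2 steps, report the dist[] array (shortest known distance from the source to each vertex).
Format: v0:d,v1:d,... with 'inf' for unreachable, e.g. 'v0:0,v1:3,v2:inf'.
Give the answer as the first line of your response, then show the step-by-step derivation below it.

v0:11,v1:inf,v2:0,v3:1,v4:inf,v5:inf

step 1: dist = v0:inf,v1:inf,v2:0,v3:1,v4:inf,v5:inf
step 2: dist = v0:11,v1:inf,v2:0,v3:1,v4:inf,v5:inf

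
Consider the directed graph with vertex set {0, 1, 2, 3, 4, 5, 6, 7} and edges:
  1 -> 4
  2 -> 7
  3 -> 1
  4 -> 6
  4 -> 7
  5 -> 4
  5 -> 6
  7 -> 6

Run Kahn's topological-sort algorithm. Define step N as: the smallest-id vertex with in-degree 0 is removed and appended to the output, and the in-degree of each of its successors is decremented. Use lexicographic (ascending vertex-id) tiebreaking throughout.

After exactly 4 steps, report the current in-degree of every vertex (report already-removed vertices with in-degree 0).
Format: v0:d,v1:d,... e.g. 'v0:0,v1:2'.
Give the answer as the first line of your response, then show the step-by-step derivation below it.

v0:0,v1:0,v2:0,v3:0,v4:1,v5:0,v6:3,v7:1

step 1: output 0; order=[0]; indeg=(0,1,0,0,2,0,3,2)
step 2: output 2; order=[0,2]; indeg=(0,1,0,0,2,0,3,1)
step 3: output 3; order=[0,2,3]; indeg=(0,0,0,0,2,0,3,1)
step 4: output 1; order=[0,2,3,1]; indeg=(0,0,0,0,1,0,3,1)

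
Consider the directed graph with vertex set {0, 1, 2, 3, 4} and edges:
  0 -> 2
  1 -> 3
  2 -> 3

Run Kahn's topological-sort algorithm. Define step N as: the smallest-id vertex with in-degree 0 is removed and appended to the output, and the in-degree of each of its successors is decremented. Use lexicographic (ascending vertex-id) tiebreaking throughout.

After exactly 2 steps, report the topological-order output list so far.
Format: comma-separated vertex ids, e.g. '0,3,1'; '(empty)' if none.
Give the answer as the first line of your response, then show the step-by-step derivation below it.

0,1

step 1: output 0; order=[0]; indeg=(0,0,0,2,0)
step 2: output 1; order=[0,1]; indeg=(0,0,0,1,0)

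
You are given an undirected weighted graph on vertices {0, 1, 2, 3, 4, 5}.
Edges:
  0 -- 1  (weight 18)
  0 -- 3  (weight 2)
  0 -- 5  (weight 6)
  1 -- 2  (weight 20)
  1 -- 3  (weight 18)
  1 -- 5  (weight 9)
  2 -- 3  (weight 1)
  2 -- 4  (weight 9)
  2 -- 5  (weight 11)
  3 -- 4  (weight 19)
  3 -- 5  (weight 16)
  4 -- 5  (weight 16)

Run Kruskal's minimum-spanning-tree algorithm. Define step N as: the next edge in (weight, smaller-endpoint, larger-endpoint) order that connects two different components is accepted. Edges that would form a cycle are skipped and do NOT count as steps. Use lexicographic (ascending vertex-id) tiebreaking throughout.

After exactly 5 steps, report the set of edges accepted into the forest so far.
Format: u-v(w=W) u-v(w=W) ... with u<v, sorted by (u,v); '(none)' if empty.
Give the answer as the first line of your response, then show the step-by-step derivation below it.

0-3(w=2) 0-5(w=6) 1-5(w=9) 2-3(w=1) 2-4(w=9)

step 1: add edge 2-3 (w=1); MST = {2-3(w=1)}
step 2: add edge 0-3 (w=2); MST = {0-3(w=2) 2-3(w=1)}
step 3: add edge 0-5 (w=6); MST = {0-3(w=2) 0-5(w=6) 2-3(w=1)}
step 4: add edge 1-5 (w=9); MST = {0-3(w=2) 0-5(w=6) 1-5(w=9) 2-3(w=1)}
step 5: add edge 2-4 (w=9); MST = {0-3(w=2) 0-5(w=6) 1-5(w=9) 2-3(w=1) 2-4(w=9)}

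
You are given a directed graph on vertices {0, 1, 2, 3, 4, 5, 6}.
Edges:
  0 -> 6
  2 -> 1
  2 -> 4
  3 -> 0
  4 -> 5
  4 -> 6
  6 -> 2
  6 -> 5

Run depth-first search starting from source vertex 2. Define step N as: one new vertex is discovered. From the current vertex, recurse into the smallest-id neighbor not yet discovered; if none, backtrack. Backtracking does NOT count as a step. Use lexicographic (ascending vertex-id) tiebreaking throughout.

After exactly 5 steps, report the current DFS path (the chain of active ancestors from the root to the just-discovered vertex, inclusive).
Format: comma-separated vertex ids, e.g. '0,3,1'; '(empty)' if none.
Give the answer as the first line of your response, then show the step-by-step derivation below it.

2,4,6

step 1: discover 2; path=2; order=2
step 2: discover 1; path=2>1; order=2,1
step 3: discover 4; path=2>4; order=2,1,4
step 4: discover 5; path=2>4>5; order=2,1,4,5
step 5: discover 6; path=2>4>6; order=2,1,4,5,6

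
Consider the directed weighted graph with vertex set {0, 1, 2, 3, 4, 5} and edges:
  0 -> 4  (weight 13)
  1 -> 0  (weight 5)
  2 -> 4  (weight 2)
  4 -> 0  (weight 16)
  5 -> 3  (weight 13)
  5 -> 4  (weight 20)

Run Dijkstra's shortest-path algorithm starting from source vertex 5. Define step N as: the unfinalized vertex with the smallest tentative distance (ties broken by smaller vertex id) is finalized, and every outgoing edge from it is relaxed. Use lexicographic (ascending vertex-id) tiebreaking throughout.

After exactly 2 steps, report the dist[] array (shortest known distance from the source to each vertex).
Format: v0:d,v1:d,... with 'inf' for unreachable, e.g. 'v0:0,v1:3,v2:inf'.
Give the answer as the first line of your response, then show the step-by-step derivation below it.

v0:inf,v1:inf,v2:inf,v3:13,v4:20,v5:0

step 1: dist = v0:inf,v1:inf,v2:inf,v3:13,v4:20,v5:0
step 2: dist = v0:inf,v1:inf,v2:inf,v3:13,v4:20,v5:0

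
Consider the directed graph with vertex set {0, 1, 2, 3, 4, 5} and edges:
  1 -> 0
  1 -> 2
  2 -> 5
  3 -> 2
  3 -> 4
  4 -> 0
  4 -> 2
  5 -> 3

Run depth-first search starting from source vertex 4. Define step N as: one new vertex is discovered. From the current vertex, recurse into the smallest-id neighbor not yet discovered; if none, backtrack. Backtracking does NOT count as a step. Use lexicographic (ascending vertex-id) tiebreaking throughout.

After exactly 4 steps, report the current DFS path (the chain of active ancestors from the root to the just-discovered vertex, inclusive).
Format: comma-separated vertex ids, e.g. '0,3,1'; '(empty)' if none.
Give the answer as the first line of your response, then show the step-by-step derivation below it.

4,2,5

step 1: discover 4; path=4; order=4
step 2: discover 0; path=4>0; order=4,0
step 3: discover 2; path=4>2; order=4,0,2
step 4: discover 5; path=4>2>5; order=4,0,2,5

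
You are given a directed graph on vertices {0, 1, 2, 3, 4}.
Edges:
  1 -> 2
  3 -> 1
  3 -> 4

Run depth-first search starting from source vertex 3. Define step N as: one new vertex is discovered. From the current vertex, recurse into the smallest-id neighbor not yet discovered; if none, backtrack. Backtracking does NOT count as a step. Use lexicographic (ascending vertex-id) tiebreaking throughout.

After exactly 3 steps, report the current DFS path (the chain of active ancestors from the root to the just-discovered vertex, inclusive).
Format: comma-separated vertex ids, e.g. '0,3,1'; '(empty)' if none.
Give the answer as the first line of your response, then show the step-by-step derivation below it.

3,1,2

step 1: discover 3; path=3; order=3
step 2: discover 1; path=3>1; order=3,1
step 3: discover 2; path=3>1>2; order=3,1,2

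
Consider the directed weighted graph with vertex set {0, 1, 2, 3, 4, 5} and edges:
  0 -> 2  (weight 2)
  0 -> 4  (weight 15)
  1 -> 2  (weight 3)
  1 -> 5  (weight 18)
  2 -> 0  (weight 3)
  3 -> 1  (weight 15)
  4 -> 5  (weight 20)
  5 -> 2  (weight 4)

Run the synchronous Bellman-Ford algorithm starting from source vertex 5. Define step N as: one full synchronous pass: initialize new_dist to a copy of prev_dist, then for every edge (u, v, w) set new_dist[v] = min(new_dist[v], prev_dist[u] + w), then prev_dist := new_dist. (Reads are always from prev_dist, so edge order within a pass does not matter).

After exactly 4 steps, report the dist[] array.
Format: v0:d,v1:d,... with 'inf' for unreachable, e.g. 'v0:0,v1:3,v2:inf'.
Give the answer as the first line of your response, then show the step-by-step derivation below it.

v0:7,v1:inf,v2:4,v3:inf,v4:22,v5:0

step 1: dist = v0:inf,v1:inf,v2:4,v3:inf,v4:inf,v5:0
step 2: dist = v0:7,v1:inf,v2:4,v3:inf,v4:inf,v5:0
step 3: dist = v0:7,v1:inf,v2:4,v3:inf,v4:22,v5:0
step 4: dist = v0:7,v1:inf,v2:4,v3:inf,v4:22,v5:0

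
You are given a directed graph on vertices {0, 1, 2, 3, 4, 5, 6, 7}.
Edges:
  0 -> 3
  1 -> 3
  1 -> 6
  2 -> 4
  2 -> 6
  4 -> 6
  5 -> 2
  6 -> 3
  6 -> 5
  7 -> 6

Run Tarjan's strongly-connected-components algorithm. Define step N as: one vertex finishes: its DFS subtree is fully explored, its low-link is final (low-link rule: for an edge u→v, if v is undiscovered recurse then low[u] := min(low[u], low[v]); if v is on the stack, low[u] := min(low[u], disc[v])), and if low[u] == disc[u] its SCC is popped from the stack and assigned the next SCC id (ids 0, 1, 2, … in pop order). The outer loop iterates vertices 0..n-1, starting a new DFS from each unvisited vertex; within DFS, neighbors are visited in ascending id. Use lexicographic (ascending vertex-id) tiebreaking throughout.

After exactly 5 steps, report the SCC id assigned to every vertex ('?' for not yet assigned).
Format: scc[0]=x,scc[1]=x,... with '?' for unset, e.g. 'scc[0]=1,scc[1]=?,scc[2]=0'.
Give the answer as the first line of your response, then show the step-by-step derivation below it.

scc[0]=1,scc[1]=?,scc[2]=?,scc[3]=0,scc[4]=?,scc[5]=?,scc[6]=?,scc[7]=?

step 1: low=(low[0]=0,low[1]=?,low[2]=?,low[3]=1,low[4]=?,low[5]=?,low[6]=?,low[7]=?); scc=(scc[0]=?,scc[1]=?,scc[2]=?,scc[3]=0,scc[4]=?,scc[5]=?,scc[6]=?,scc[7]=?)
step 2: low=(low[0]=0,low[1]=?,low[2]=?,low[3]=1,low[4]=?,low[5]=?,low[6]=?,low[7]=?); scc=(scc[0]=1,scc[1]=?,scc[2]=?,scc[3]=0,scc[4]=?,scc[5]=?,scc[6]=?,scc[7]=?)
step 3: low=(low[0]=0,low[1]=2,low[2]=5,low[3]=1,low[4]=3,low[5]=4,low[6]=3,low[7]=?); scc=(scc[0]=1,scc[1]=?,scc[2]=?,scc[3]=0,scc[4]=?,scc[5]=?,scc[6]=?,scc[7]=?)
step 4: low=(low[0]=0,low[1]=2,low[2]=3,low[3]=1,low[4]=3,low[5]=4,low[6]=3,low[7]=?); scc=(scc[0]=1,scc[1]=?,scc[2]=?,scc[3]=0,scc[4]=?,scc[5]=?,scc[6]=?,scc[7]=?)
step 5: low=(low[0]=0,low[1]=2,low[2]=3,low[3]=1,low[4]=3,low[5]=3,low[6]=3,low[7]=?); scc=(scc[0]=1,scc[1]=?,scc[2]=?,scc[3]=0,scc[4]=?,scc[5]=?,scc[6]=?,scc[7]=?)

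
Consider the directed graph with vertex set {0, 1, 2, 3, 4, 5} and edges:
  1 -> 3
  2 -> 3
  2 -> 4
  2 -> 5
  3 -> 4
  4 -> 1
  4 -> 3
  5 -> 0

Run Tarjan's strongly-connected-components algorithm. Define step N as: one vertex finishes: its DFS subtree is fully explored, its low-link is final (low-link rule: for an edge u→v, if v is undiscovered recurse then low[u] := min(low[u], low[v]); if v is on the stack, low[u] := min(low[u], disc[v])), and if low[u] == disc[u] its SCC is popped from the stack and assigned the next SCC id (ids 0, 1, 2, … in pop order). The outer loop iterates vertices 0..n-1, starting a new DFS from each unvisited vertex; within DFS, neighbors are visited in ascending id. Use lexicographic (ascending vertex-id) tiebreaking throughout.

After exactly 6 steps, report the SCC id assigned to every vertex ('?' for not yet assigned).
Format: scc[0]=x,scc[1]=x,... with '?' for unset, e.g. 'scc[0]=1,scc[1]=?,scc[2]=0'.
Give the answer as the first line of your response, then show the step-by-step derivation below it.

scc[0]=0,scc[1]=1,scc[2]=3,scc[3]=1,scc[4]=1,scc[5]=2

step 1: low=(low[0]=0,low[1]=?,low[2]=?,low[3]=?,low[4]=?,low[5]=?); scc=(scc[0]=0,scc[1]=?,scc[2]=?,scc[3]=?,scc[4]=?,scc[5]=?)
step 2: low=(low[0]=0,low[1]=1,low[2]=?,low[3]=2,low[4]=1,low[5]=?); scc=(scc[0]=0,scc[1]=?,scc[2]=?,scc[3]=?,scc[4]=?,scc[5]=?)
step 3: low=(low[0]=0,low[1]=1,low[2]=?,low[3]=1,low[4]=1,low[5]=?); scc=(scc[0]=0,scc[1]=?,scc[2]=?,scc[3]=?,scc[4]=?,scc[5]=?)
step 4: low=(low[0]=0,low[1]=1,low[2]=?,low[3]=1,low[4]=1,low[5]=?); scc=(scc[0]=0,scc[1]=1,scc[2]=?,scc[3]=1,scc[4]=1,scc[5]=?)
step 5: low=(low[0]=0,low[1]=1,low[2]=4,low[3]=1,low[4]=1,low[5]=5); scc=(scc[0]=0,scc[1]=1,scc[2]=?,scc[3]=1,scc[4]=1,scc[5]=2)
step 6: low=(low[0]=0,low[1]=1,low[2]=4,low[3]=1,low[4]=1,low[5]=5); scc=(scc[0]=0,scc[1]=1,scc[2]=3,scc[3]=1,scc[4]=1,scc[5]=2)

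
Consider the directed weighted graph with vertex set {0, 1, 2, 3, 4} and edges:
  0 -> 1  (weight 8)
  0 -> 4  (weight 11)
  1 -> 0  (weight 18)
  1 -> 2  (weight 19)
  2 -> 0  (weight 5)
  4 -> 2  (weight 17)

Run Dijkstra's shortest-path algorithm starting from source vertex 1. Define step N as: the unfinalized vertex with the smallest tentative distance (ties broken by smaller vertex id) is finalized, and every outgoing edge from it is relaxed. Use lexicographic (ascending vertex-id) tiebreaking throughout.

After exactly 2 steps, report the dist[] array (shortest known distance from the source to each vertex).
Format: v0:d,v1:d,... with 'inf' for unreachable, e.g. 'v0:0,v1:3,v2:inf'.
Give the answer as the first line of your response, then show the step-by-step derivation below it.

v0:18,v1:0,v2:19,v3:inf,v4:29

step 1: dist = v0:18,v1:0,v2:19,v3:inf,v4:inf
step 2: dist = v0:18,v1:0,v2:19,v3:inf,v4:29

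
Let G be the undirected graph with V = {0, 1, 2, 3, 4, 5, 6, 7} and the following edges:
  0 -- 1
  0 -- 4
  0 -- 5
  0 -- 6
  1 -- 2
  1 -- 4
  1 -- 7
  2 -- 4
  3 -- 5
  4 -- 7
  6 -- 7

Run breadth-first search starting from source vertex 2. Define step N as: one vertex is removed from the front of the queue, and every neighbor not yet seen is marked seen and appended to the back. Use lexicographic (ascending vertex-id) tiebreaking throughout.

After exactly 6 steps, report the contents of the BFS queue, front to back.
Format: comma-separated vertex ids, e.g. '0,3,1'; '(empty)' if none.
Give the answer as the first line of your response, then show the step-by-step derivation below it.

6,3

step 1: dequeue 2; queue=[1,4]; order=2
step 2: dequeue 1; queue=[4,0,7]; order=2,1
step 3: dequeue 4; queue=[0,7]; order=2,1,4
step 4: dequeue 0; queue=[7,5,6]; order=2,1,4,0
step 5: dequeue 7; queue=[5,6]; order=2,1,4,0,7
step 6: dequeue 5; queue=[6,3]; order=2,1,4,0,7,5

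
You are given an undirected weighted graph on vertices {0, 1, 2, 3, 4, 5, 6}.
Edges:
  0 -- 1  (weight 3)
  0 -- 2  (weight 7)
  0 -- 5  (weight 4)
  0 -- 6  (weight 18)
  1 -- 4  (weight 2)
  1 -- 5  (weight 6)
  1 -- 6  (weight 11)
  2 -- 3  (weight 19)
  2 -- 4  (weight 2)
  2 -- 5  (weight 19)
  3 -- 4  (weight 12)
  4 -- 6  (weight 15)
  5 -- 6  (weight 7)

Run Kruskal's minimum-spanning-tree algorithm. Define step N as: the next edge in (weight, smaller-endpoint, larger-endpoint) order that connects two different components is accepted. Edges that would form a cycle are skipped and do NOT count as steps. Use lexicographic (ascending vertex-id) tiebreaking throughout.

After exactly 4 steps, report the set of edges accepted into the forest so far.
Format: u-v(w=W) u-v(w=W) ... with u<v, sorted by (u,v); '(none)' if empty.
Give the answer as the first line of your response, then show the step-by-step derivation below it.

0-1(w=3) 0-5(w=4) 1-4(w=2) 2-4(w=2)

step 1: add edge 1-4 (w=2); MST = {1-4(w=2)}
step 2: add edge 2-4 (w=2); MST = {1-4(w=2) 2-4(w=2)}
step 3: add edge 0-1 (w=3); MST = {0-1(w=3) 1-4(w=2) 2-4(w=2)}
step 4: add edge 0-5 (w=4); MST = {0-1(w=3) 0-5(w=4) 1-4(w=2) 2-4(w=2)}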